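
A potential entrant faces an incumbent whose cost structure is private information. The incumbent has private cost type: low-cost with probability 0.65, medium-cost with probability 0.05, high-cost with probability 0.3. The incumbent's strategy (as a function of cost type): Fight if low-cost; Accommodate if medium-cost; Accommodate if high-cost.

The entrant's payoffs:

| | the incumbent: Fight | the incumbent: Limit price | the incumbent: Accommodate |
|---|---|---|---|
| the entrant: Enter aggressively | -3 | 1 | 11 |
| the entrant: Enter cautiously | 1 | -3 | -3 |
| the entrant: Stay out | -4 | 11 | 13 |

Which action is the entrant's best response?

E[Enter aggressively] = 0.65·(-3) + 0.05·(11) + 0.3·(11) = 1.9
E[Enter cautiously] = 0.65·(1) + 0.05·(-3) + 0.3·(-3) = -0.4
E[Stay out] = 0.65·(-4) + 0.05·(13) + 0.3·(13) = 1.95
Best response: Stay out (1.95 is the largest).

Stay out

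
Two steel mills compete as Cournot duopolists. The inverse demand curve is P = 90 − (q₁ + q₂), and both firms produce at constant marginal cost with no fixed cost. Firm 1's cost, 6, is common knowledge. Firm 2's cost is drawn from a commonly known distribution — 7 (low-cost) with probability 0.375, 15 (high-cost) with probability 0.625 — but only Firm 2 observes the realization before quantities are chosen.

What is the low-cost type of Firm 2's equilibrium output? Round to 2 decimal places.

26.50

Each type of Firm 2 best-responds to q₁; Firm 1 best-responds to the expected q₂ over Firm 2's types.
Firm 2 with cost c maximizes (90 − (q₁+q₂) − c)·q₂, giving q₂(c) = (90 − c − q₁)/2.
E[c₂] = 0.375·7 + 0.625·15 = 12
Firm 1's FOC against E[q₂] yields q₁ = (90 − 2·6 + E[c₂])/3 = (90 − 12 + 12)/3 = 30.
q₂(low-cost) = (90 − 7 − 30)/2 = 26.5.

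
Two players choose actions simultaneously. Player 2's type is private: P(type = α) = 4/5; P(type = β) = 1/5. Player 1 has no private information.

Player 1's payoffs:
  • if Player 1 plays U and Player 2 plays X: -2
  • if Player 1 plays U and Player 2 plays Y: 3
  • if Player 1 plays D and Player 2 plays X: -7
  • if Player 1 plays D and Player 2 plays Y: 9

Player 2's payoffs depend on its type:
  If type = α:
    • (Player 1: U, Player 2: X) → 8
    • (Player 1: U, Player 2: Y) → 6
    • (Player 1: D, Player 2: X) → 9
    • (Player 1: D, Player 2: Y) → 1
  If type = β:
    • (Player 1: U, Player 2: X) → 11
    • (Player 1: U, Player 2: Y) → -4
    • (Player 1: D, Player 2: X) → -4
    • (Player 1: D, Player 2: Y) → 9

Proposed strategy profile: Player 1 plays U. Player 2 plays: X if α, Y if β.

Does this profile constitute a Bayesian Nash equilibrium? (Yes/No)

Player 1 plays U: E[U] = 4/5·(-2) + 1/5·(3) = -1; E[D] = -19/5. Best-responding. ✓
Player 2 (type α), facing U: X gives 8, Y gives 6. Proposed X is best. ✓
Player 2 (type β), facing U: X gives 11, Y gives -4. Proposed Y is not best — profitable deviation exists. ✗

No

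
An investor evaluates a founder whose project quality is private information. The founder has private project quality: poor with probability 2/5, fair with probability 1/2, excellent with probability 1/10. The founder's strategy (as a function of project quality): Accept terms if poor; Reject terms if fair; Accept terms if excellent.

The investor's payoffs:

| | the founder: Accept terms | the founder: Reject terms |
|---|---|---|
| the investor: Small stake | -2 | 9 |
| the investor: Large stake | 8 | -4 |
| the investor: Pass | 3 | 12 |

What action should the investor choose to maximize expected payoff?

Compute the investor's expected payoff for each action, taking the expectation over the founder's type.
E[Small stake] = 2/5·(-2) + 1/2·(9) + 1/10·(-2) = 7/2
E[Large stake] = 2/5·(8) + 1/2·(-4) + 1/10·(8) = 2
E[Pass] = 2/5·(3) + 1/2·(12) + 1/10·(3) = 15/2
Best response: Pass (15/2 is the largest).

Pass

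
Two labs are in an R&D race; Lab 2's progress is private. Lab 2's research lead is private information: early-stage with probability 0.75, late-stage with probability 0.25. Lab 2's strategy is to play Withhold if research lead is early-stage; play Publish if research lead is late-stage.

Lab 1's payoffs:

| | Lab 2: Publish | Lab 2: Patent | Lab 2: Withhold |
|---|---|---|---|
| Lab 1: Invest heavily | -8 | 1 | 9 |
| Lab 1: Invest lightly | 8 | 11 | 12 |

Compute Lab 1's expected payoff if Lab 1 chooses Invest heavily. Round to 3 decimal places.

E[Invest heavily] = 0.75·9 + 0.25·(-8) = 6.75 + (-2) = 4.75

4.750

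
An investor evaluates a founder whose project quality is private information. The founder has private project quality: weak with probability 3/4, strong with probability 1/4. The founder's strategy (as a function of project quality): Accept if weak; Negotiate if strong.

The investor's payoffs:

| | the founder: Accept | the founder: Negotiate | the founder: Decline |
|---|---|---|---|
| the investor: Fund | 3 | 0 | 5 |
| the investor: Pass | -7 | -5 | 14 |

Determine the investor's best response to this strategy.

E[Fund] = 3/4·(3) + 1/4·(0) = 9/4
E[Pass] = 3/4·(-7) + 1/4·(-5) = -13/2
Best response: Fund (9/4 is the largest).

Fund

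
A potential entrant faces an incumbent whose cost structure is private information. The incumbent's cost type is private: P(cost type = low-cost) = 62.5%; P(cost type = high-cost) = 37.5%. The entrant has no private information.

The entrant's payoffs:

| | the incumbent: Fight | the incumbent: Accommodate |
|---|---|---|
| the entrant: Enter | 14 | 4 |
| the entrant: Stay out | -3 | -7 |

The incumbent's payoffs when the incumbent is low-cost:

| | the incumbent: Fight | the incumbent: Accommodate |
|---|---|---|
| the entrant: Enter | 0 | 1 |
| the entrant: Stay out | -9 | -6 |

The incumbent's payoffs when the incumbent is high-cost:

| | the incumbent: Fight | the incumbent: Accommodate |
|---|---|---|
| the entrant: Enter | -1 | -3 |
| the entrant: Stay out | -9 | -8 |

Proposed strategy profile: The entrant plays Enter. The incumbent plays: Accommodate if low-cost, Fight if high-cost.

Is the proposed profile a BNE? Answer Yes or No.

Yes

The entrant plays Enter: E[Enter] = 0.625·(4) + 0.375·(14) = 7.75; E[Stay out] = -5.5. Best-responding. ✓
The incumbent (cost type low-cost), facing Enter: Fight gives 0, Accommodate gives 1. Proposed Accommodate is best. ✓
The incumbent (cost type high-cost), facing Enter: Fight gives -1, Accommodate gives -3. Proposed Fight is best. ✓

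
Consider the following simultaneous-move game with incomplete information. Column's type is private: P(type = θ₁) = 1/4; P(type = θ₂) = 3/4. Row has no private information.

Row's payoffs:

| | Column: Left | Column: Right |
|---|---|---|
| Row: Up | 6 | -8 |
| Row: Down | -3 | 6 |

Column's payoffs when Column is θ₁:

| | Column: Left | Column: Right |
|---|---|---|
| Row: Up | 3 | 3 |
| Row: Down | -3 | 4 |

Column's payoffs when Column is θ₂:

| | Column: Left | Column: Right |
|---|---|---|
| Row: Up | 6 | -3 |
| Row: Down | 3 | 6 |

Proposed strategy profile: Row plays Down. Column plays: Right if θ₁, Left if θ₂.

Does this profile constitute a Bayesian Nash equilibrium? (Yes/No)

No

A profile is a BNE iff every type of every player is best-responding given beliefs about the other side.
Row plays Down: E[Down] = 1/4·(6) + 3/4·(-3) = -3/4; E[Up] = 5/2. Not best-responding. ✗
Column (type θ₁), facing Down: Left gives -3, Right gives 4. Proposed Right is best. ✓
Column (type θ₂), facing Down: Left gives 3, Right gives 6. Proposed Left is not best — profitable deviation exists. ✗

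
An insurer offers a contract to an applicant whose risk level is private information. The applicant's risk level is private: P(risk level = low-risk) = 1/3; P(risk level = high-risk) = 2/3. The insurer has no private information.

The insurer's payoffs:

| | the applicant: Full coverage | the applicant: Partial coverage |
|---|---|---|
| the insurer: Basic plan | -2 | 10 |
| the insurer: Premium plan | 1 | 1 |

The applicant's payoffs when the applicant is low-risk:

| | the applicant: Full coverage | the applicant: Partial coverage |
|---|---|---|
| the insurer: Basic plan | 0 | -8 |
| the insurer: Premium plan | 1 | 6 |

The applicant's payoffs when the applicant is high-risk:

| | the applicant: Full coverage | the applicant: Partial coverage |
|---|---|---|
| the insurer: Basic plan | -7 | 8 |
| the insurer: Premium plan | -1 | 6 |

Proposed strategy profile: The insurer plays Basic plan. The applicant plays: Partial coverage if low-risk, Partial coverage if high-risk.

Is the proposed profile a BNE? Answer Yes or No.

A profile is a BNE iff every type of every player is best-responding given beliefs about the other side.
The insurer plays Basic plan: E[Basic plan] = 1/3·(10) + 2/3·(10) = 10; E[Premium plan] = 1. Best-responding. ✓
The applicant (risk level low-risk), facing Basic plan: Full coverage gives 0, Partial coverage gives -8. Proposed Partial coverage is not best — profitable deviation exists. ✗
The applicant (risk level high-risk), facing Basic plan: Full coverage gives -7, Partial coverage gives 8. Proposed Partial coverage is best. ✓

No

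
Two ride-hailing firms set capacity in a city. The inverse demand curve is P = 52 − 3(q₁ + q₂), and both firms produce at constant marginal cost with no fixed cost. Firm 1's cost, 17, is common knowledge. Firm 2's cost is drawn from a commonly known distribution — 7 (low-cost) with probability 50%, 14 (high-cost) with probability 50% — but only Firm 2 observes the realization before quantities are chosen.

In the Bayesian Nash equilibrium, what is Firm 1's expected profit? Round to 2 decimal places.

30.08

Type-c best response for Firm 2: q₂(c) = (52 − c)/6 − q₁/2.
Firm 1 maximizes expected profit; its first-order condition is 52 − 6q₁ − 3E[q₂] − 17 = 0.
Substituting E[q₂] and solving: E[c₂] = 10.5, so q₁ = (52 − 2·17 + 10.5)/9 = 3.16667.
E[P] = 52 − 3·(q₁ + E[q₂]) = 26.5; Firm 1's expected profit = (E[P] − 17)·q₁ = (26.5 − 17)·3.16667 = 30.0833.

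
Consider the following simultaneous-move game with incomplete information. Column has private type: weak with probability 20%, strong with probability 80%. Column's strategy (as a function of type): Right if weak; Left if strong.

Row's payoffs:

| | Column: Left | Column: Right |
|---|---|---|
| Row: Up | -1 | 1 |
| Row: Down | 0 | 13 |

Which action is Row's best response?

E[Up] = 0.2·(1) + 0.8·(-1) = -0.6
E[Down] = 0.2·(13) + 0.8·(0) = 2.6
Best response: Down (2.6 is the largest).

Down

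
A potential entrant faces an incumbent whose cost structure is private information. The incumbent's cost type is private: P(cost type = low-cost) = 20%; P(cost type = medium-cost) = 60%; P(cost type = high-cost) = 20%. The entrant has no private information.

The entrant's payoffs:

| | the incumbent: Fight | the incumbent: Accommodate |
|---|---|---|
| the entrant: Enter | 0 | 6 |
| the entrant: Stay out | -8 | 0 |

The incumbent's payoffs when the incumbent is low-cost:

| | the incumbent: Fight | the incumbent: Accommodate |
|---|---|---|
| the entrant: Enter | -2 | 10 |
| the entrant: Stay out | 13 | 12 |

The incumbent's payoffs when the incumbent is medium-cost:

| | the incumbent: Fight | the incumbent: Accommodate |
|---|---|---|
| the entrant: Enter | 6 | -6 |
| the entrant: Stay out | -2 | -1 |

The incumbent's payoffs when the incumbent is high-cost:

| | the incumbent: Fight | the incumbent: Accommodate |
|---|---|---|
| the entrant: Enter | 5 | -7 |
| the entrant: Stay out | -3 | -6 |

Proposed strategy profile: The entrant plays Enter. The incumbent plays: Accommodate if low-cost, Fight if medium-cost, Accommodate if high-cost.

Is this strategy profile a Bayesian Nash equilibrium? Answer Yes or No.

No

A profile is a BNE iff every type of every player is best-responding given beliefs about the other side.
The entrant plays Enter: E[Enter] = 0.2·(6) + 0.6·(0) + 0.2·(6) = 2.4; E[Stay out] = -4.8. Best-responding. ✓
The incumbent (cost type low-cost), facing Enter: Fight gives -2, Accommodate gives 10. Proposed Accommodate is best. ✓
The incumbent (cost type medium-cost), facing Enter: Fight gives 6, Accommodate gives -6. Proposed Fight is best. ✓
The incumbent (cost type high-cost), facing Enter: Fight gives 5, Accommodate gives -7. Proposed Accommodate is not best — profitable deviation exists. ✗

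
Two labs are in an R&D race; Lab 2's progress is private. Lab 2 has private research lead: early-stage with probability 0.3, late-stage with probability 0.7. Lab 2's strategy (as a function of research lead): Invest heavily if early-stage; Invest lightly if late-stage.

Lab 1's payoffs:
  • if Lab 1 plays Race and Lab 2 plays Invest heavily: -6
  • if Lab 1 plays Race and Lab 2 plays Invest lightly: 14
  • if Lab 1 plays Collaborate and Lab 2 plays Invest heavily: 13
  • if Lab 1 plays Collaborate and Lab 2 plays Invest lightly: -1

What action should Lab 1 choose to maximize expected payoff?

Race

E[Race] = 0.3·(-6) + 0.7·(14) = 8
E[Collaborate] = 0.3·(13) + 0.7·(-1) = 3.2
Best response: Race (8 is the largest).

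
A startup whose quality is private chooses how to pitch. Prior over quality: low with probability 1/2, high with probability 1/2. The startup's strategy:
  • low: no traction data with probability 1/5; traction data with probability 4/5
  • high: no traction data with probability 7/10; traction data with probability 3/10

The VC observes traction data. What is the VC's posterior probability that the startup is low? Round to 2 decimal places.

Apply Bayes' rule using the sender's strategy as the likelihood.
P(traction data) = (1/2)·(4/5) + (1/2)·(3/10) = 11/20
P(low | traction data) = ((1/2)·(4/5)) / (11/20) = (2/5) / (11/20) = 8/11

0.73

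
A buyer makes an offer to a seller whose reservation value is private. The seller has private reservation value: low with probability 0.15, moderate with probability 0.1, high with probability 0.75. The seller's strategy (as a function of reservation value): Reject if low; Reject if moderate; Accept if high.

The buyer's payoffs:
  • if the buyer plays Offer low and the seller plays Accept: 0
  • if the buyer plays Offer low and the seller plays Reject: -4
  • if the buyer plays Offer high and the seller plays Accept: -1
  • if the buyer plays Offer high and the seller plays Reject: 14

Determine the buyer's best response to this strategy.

Offer high

E[Offer low] = 0.15·(-4) + 0.1·(-4) + 0.75·(0) = -1
E[Offer high] = 0.15·(14) + 0.1·(14) + 0.75·(-1) = 2.75
Best response: Offer high (2.75 is the largest).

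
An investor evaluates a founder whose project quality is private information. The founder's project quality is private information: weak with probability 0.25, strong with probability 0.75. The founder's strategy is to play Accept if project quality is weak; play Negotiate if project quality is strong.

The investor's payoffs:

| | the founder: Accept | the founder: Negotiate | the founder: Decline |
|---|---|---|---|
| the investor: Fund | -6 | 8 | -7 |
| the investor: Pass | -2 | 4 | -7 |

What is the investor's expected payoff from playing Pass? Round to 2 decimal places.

Take the expectation over the founder's project quality, weighting each type's action by its prior probability.
E[Pass] = 0.25·(-2) + 0.75·4 = (-0.5) + 3 = 2.5

2.50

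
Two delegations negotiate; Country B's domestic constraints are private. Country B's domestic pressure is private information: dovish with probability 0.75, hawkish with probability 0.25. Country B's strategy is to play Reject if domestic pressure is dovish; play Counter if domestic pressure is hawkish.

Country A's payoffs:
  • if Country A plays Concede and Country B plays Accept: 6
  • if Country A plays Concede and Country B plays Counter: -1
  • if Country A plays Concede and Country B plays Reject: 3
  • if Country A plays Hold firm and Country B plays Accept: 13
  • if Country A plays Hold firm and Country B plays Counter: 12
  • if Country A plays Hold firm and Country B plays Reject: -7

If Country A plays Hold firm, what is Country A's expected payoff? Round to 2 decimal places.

E[Hold firm] = 0.75·(-7) + 0.25·12 = (-5.25) + 3 = -2.25

-2.25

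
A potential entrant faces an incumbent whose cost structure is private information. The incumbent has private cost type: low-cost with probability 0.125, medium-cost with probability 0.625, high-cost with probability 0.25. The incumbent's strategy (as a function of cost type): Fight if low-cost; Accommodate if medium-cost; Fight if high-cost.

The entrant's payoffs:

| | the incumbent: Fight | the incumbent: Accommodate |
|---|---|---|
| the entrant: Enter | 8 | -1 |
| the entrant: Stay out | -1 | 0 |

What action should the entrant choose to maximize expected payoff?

E[Enter] = 0.125·(8) + 0.625·(-1) + 0.25·(8) = 2.375
E[Stay out] = 0.125·(-1) + 0.625·(0) + 0.25·(-1) = -0.375
Best response: Enter (2.375 is the largest).

Enter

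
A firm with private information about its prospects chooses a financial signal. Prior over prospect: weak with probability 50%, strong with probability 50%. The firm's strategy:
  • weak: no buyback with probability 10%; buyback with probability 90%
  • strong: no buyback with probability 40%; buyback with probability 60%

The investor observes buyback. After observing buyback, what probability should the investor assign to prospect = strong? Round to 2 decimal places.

Apply Bayes' rule using the sender's strategy as the likelihood.
P(buyback) = 0.5·0.9 + 0.5·0.6 = 0.75
P(strong | buyback) = (0.5·0.6) / 0.75 = 0.3 / 0.75 = 0.4

0.40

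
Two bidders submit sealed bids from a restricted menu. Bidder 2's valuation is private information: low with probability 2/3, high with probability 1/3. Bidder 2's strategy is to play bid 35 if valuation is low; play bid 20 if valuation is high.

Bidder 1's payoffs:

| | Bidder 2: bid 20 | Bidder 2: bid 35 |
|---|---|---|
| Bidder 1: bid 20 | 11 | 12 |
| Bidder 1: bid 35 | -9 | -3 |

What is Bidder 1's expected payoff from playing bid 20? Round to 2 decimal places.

E[bid 20] = 2/3·12 + 1/3·11 = 8 + 11/3 = 35/3

11.67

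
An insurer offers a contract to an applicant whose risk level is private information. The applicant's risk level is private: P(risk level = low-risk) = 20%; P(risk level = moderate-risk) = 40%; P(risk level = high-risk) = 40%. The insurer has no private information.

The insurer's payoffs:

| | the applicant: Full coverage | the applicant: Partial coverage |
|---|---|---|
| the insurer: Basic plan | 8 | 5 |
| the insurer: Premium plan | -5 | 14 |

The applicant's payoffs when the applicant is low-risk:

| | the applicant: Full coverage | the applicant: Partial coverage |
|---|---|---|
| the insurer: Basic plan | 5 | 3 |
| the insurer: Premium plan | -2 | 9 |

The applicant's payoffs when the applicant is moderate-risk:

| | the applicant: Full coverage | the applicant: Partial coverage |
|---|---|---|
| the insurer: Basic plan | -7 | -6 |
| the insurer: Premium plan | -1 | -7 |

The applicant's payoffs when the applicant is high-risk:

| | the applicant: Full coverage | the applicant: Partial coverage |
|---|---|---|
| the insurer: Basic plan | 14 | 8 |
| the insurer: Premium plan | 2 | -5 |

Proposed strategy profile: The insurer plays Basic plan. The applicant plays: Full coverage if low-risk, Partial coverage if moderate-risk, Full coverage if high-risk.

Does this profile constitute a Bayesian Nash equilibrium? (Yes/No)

Yes

The insurer plays Basic plan: E[Basic plan] = 0.2·(8) + 0.4·(5) + 0.4·(8) = 6.8; E[Premium plan] = 2.6. Best-responding. ✓
The applicant (risk level low-risk), facing Basic plan: Full coverage gives 5, Partial coverage gives 3. Proposed Full coverage is best. ✓
The applicant (risk level moderate-risk), facing Basic plan: Full coverage gives -7, Partial coverage gives -6. Proposed Partial coverage is best. ✓
The applicant (risk level high-risk), facing Basic plan: Full coverage gives 14, Partial coverage gives 8. Proposed Full coverage is best. ✓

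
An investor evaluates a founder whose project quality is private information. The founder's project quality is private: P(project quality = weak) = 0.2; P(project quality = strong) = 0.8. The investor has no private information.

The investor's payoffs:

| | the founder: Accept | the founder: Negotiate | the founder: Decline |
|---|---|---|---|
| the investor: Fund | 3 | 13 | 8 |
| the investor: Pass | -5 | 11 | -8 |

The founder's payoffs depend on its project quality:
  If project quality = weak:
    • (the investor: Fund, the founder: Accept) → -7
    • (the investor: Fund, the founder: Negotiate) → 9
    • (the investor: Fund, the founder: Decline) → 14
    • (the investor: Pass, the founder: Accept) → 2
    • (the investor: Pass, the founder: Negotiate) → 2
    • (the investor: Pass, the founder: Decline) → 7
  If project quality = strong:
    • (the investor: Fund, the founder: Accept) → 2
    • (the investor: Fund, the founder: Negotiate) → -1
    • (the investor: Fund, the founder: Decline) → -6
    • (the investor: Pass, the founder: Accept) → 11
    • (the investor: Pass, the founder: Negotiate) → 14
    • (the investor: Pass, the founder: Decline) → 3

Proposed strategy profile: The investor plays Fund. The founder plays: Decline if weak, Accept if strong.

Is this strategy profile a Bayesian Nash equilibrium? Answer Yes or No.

Yes

A profile is a BNE iff every type of every player is best-responding given beliefs about the other side.
The investor plays Fund: E[Fund] = 0.2·(8) + 0.8·(3) = 4; E[Pass] = -5.6. Best-responding. ✓
The founder (project quality weak), facing Fund: Accept gives -7, Negotiate gives 9, Decline gives 14. Proposed Decline is best. ✓
The founder (project quality strong), facing Fund: Accept gives 2, Negotiate gives -1, Decline gives -6. Proposed Accept is best. ✓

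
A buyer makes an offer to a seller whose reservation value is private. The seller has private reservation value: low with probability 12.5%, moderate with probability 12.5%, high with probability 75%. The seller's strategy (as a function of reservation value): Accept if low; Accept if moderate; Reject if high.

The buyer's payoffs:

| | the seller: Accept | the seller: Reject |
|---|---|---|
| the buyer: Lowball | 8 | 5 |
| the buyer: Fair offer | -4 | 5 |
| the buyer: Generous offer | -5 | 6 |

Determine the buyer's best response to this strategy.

E[Lowball] = 0.125·(8) + 0.125·(8) + 0.75·(5) = 5.75
E[Fair offer] = 0.125·(-4) + 0.125·(-4) + 0.75·(5) = 2.75
E[Generous offer] = 0.125·(-5) + 0.125·(-5) + 0.75·(6) = 3.25
Best response: Lowball (5.75 is the largest).

Lowball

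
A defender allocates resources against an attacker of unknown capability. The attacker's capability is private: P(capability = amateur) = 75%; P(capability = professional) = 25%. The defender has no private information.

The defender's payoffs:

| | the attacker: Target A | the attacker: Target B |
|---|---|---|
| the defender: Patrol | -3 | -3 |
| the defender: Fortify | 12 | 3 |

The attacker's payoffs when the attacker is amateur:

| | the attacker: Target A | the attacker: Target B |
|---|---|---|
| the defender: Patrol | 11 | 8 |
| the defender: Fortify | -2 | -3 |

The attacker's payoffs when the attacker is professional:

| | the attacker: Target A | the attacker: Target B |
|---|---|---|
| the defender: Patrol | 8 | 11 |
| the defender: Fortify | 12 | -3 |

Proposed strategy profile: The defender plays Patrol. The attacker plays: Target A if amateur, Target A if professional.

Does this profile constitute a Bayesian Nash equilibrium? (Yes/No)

A profile is a BNE iff every type of every player is best-responding given beliefs about the other side.
The defender plays Patrol: E[Patrol] = 0.75·(-3) + 0.25·(-3) = -3; E[Fortify] = 12. Not best-responding. ✗
The attacker (capability amateur), facing Patrol: Target A gives 11, Target B gives 8. Proposed Target A is best. ✓
The attacker (capability professional), facing Patrol: Target A gives 8, Target B gives 11. Proposed Target A is not best — profitable deviation exists. ✗

No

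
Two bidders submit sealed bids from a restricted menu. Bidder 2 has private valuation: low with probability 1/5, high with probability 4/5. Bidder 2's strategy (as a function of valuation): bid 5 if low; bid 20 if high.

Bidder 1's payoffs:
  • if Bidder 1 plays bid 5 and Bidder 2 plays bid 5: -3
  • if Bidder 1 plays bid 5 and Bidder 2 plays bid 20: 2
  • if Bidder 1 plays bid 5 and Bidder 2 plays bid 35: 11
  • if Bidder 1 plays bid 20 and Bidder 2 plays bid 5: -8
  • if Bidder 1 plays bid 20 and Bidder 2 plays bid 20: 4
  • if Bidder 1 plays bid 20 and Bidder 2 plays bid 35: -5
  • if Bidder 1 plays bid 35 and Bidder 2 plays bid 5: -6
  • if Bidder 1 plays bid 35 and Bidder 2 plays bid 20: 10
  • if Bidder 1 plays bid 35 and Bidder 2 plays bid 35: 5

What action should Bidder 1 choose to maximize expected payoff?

bid 35

E[bid 5] = 1/5·(-3) + 4/5·(2) = 1
E[bid 20] = 1/5·(-8) + 4/5·(4) = 8/5
E[bid 35] = 1/5·(-6) + 4/5·(10) = 34/5
Best response: bid 35 (34/5 is the largest).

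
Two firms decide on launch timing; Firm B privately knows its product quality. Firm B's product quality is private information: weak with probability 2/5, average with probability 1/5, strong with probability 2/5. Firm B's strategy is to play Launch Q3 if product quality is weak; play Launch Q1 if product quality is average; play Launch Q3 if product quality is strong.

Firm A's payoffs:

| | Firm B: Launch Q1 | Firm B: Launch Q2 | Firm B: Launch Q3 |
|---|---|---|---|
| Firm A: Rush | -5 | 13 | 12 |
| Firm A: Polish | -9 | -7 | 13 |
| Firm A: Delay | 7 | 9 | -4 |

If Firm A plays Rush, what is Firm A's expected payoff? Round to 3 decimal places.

E[Rush] = 2/5·12 + 1/5·(-5) + 2/5·12 = 24/5 + (-1) + 24/5 = 43/5

8.600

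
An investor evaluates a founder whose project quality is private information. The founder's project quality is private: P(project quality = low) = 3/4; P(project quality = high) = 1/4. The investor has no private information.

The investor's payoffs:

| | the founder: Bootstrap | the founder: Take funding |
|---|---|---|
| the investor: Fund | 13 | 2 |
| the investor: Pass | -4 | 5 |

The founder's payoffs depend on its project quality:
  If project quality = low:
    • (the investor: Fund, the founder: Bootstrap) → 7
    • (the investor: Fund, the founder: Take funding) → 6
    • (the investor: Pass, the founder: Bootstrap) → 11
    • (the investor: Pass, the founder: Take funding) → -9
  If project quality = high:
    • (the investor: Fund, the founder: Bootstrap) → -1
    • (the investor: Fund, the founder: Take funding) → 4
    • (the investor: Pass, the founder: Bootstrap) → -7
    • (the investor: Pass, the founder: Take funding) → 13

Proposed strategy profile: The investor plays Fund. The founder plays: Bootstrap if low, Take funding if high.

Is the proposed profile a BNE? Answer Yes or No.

Yes

The investor plays Fund: E[Fund] = 3/4·(13) + 1/4·(2) = 41/4; E[Pass] = -7/4. Best-responding. ✓
The founder (project quality low), facing Fund: Bootstrap gives 7, Take funding gives 6. Proposed Bootstrap is best. ✓
The founder (project quality high), facing Fund: Bootstrap gives -1, Take funding gives 4. Proposed Take funding is best. ✓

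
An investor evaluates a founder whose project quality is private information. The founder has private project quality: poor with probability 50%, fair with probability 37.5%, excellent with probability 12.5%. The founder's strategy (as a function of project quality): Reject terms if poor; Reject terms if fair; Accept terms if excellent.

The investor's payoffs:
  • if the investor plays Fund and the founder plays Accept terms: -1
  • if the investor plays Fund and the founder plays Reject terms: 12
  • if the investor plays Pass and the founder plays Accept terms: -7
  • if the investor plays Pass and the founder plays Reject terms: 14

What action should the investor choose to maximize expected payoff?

E[Fund] = 0.5·(12) + 0.375·(12) + 0.125·(-1) = 10.375
E[Pass] = 0.5·(14) + 0.375·(14) + 0.125·(-7) = 11.375
Best response: Pass (11.375 is the largest).

Pass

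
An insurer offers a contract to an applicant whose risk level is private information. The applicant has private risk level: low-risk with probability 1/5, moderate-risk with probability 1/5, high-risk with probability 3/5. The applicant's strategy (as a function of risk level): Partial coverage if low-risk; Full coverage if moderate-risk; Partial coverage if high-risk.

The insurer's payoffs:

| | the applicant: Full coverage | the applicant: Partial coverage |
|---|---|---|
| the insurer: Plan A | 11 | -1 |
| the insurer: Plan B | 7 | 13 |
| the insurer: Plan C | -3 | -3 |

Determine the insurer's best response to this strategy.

Compute the insurer's expected payoff for each action, taking the expectation over the applicant's type.
E[Plan A] = 1/5·(-1) + 1/5·(11) + 3/5·(-1) = 7/5
E[Plan B] = 1/5·(13) + 1/5·(7) + 3/5·(13) = 59/5
E[Plan C] = 1/5·(-3) + 1/5·(-3) + 3/5·(-3) = -3
Best response: Plan B (59/5 is the largest).

Plan B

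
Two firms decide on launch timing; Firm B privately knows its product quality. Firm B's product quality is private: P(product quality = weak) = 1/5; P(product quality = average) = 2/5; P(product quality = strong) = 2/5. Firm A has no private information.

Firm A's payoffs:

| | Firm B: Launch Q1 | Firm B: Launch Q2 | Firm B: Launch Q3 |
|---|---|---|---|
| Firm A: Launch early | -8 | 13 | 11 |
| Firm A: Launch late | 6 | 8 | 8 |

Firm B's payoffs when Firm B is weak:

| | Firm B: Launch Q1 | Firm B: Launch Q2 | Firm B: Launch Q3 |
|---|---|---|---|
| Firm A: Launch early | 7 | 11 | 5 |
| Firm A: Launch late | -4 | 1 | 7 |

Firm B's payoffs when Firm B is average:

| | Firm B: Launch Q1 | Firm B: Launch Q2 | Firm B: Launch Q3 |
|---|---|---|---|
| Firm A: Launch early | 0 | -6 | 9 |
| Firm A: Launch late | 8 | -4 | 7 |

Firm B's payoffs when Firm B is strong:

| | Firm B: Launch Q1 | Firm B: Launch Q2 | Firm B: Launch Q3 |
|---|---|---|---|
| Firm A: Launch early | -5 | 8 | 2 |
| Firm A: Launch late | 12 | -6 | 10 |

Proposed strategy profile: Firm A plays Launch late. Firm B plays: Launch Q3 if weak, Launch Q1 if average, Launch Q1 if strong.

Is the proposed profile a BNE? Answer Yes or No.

Yes

A profile is a BNE iff every type of every player is best-responding given beliefs about the other side.
Firm A plays Launch late: E[Launch late] = 1/5·(8) + 2/5·(6) + 2/5·(6) = 32/5; E[Launch early] = -21/5. Best-responding. ✓
Firm B (product quality weak), facing Launch late: Launch Q1 gives -4, Launch Q2 gives 1, Launch Q3 gives 7. Proposed Launch Q3 is best. ✓
Firm B (product quality average), facing Launch late: Launch Q1 gives 8, Launch Q2 gives -4, Launch Q3 gives 7. Proposed Launch Q1 is best. ✓
Firm B (product quality strong), facing Launch late: Launch Q1 gives 12, Launch Q2 gives -6, Launch Q3 gives 10. Proposed Launch Q1 is best. ✓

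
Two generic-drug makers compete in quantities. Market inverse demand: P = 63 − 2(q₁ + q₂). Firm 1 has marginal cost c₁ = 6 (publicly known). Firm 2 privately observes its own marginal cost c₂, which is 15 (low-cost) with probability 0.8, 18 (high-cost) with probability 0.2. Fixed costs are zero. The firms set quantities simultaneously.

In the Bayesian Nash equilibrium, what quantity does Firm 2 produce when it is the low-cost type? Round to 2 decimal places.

6.45

Firm 2 with cost c maximizes (63 − 2(q₁+q₂) − c)·q₂, giving q₂(c) = (63 − c − 2q₁)/4.
E[c₂] = 0.8·15 + 0.2·18 = 15.6
Firm 1's FOC against E[q₂] yields q₁ = (63 − 2·6 + E[c₂])/6 = (63 − 12 + 15.6)/6 = 11.1.
q₂(low-cost) = (63 − 15 − 2·11.1)/4 = 6.45.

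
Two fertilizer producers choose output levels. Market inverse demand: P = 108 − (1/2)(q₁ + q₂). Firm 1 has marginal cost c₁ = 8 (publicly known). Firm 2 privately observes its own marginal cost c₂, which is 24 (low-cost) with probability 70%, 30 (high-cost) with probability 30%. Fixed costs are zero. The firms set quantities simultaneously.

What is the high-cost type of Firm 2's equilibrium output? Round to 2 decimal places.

Each type of Firm 2 best-responds to q₁; Firm 1 best-responds to the expected q₂ over Firm 2's types.
Firm 2 with cost c maximizes (108 − (1/2)(q₁+q₂) − c)·q₂, giving q₂(c) = (108 − c − (1/2)q₁).
E[c₂] = 0.7·24 + 0.3·30 = 25.8
Firm 1's FOC against E[q₂] yields q₁ = (108 − 2·8 + E[c₂])/(3/2) = (108 − 16 + 25.8)/(3/2) = 78.5333.
q₂(high-cost) = (108 − 30 − (1/2)·78.5333) = 38.7333.

38.73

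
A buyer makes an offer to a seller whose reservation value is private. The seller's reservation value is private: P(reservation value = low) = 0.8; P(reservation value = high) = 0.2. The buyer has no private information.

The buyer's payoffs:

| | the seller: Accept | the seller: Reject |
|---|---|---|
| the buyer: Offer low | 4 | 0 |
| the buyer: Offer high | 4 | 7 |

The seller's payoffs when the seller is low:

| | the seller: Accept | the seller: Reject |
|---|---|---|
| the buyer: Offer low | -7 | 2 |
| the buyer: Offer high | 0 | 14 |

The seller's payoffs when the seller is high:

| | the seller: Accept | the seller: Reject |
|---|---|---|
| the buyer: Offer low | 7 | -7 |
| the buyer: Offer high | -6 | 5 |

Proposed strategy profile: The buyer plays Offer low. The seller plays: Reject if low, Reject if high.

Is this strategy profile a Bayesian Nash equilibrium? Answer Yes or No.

The buyer plays Offer low: E[Offer low] = 0.8·(0) + 0.2·(0) = 0; E[Offer high] = 7. Not best-responding. ✗
The seller (reservation value low), facing Offer low: Accept gives -7, Reject gives 2. Proposed Reject is best. ✓
The seller (reservation value high), facing Offer low: Accept gives 7, Reject gives -7. Proposed Reject is not best — profitable deviation exists. ✗

No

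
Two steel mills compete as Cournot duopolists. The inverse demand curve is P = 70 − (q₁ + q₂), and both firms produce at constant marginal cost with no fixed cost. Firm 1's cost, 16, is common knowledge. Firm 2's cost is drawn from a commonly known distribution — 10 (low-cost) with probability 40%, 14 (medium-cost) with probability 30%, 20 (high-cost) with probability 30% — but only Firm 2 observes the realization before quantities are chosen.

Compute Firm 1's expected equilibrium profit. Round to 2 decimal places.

302.76

Type-c best response for Firm 2: q₂(c) = (70 − c)/2 − q₁/2.
Firm 1 maximizes expected profit; its first-order condition is 70 − 2q₁ − E[q₂] − 16 = 0.
Substituting E[q₂] and solving: E[c₂] = 14.2, so q₁ = (70 − 2·16 + 14.2)/3 = 17.4.
E[P] = 70 − (q₁ + E[q₂]) = 33.4; Firm 1's expected profit = (E[P] − 16)·q₁ = (33.4 − 16)·17.4 = 302.76.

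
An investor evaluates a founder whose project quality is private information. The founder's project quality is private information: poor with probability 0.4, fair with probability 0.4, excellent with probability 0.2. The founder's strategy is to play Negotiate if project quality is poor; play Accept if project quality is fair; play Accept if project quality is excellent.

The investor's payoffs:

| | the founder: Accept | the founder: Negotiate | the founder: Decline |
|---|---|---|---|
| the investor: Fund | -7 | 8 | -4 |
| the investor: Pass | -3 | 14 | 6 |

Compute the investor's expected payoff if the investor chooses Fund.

-1

E[Fund] = 0.4·8 + 0.4·(-7) + 0.2·(-7) = 3.2 + (-2.8) + (-1.4) = -1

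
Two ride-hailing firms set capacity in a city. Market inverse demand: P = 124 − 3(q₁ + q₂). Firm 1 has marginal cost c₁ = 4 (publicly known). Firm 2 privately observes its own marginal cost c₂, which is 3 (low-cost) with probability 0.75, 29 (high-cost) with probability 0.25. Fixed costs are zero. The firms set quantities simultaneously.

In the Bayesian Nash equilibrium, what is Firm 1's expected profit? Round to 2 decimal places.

583.34

Firm 2 with cost c maximizes (124 − 3(q₁+q₂) − c)·q₂, giving q₂(c) = (124 − c − 3q₁)/6.
E[c₂] = 0.75·3 + 0.25·29 = 9.5
Firm 1's FOC against E[q₂] yields q₁ = (124 − 2·4 + E[c₂])/9 = (124 − 8 + 9.5)/9 = 13.9444.
E[P] = 124 − 3·(q₁ + E[q₂]) = 45.8333; Firm 1's expected profit = (E[P] − 4)·q₁ = (45.8333 − 4)·13.9444 = 583.343.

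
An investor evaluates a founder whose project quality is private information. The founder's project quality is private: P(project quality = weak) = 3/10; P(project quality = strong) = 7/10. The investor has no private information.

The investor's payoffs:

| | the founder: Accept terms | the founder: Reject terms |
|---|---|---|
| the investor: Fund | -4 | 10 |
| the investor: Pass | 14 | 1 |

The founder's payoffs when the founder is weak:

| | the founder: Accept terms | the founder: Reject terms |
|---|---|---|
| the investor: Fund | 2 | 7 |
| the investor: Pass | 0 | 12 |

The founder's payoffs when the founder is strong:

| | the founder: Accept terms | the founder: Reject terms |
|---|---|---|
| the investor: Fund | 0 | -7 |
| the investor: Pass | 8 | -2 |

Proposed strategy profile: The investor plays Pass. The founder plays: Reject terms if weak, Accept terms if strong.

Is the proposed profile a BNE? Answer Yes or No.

A profile is a BNE iff every type of every player is best-responding given beliefs about the other side.
The investor plays Pass: E[Pass] = 3/10·(1) + 7/10·(14) = 101/10; E[Fund] = 1/5. Best-responding. ✓
The founder (project quality weak), facing Pass: Accept terms gives 0, Reject terms gives 12. Proposed Reject terms is best. ✓
The founder (project quality strong), facing Pass: Accept terms gives 8, Reject terms gives -2. Proposed Accept terms is best. ✓

Yes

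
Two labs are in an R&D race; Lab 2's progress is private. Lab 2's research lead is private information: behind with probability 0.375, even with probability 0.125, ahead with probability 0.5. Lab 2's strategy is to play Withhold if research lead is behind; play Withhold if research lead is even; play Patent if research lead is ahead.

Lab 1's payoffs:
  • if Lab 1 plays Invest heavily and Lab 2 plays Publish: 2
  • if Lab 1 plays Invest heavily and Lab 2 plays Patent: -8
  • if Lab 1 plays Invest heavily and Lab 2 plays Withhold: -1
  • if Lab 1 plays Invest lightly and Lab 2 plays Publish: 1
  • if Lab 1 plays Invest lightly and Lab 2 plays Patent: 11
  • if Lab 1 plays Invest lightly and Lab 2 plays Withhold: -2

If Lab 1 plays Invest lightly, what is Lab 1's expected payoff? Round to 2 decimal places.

Take the expectation over Lab 2's research lead, weighting each type's action by its prior probability.
E[Invest lightly] = 0.375·(-2) + 0.125·(-2) + 0.5·11 = (-0.75) + (-0.25) + 5.5 = 4.5

4.50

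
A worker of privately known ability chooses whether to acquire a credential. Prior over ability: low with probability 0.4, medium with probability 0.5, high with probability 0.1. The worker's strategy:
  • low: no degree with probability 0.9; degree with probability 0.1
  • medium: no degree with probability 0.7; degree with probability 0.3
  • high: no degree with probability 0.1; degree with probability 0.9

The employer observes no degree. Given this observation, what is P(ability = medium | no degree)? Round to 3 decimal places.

P(no degree) = 0.4·0.9 + 0.5·0.7 + 0.1·0.1 = 0.72
P(medium | no degree) = (0.5·0.7) / 0.72 = 0.35 / 0.72 = 0.486111

0.486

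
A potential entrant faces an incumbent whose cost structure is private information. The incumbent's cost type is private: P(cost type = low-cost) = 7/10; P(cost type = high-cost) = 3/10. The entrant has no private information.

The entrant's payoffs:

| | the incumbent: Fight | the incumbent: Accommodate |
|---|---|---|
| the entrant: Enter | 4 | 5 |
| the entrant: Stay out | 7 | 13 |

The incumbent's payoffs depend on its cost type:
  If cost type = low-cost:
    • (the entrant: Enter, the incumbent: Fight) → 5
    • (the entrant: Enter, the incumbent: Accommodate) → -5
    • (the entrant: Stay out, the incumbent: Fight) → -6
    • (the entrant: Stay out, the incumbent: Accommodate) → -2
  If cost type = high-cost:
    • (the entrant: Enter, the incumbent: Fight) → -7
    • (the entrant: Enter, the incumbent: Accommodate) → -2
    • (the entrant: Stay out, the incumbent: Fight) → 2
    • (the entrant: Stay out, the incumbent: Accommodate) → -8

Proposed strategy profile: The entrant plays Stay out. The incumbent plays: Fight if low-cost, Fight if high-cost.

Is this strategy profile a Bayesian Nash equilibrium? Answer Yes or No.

The entrant plays Stay out: E[Stay out] = 7/10·(7) + 3/10·(7) = 7; E[Enter] = 4. Best-responding. ✓
The incumbent (cost type low-cost), facing Stay out: Fight gives -6, Accommodate gives -2. Proposed Fight is not best — profitable deviation exists. ✗
The incumbent (cost type high-cost), facing Stay out: Fight gives 2, Accommodate gives -8. Proposed Fight is best. ✓

No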